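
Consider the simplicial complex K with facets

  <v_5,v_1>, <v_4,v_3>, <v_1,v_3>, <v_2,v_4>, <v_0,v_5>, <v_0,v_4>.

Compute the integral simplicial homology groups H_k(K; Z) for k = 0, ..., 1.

Order the vertices as v_0 < v_1 < v_2 < v_3 < v_4 < v_5. Listing each simplex with vertices in this order, K has dimension 1 with simplices:

  0-simplices (6): [v_0], [v_1], [v_2], [v_3], [v_4], [v_5]
  1-simplices (6): [v_0,v_4], [v_0,v_5], [v_1,v_3], [v_1,v_5], [v_2,v_4], [v_3,v_4]

so the chain groups are C_0 ≅ Z^6, C_1 ≅ Z^6.

The boundary map ∂_1: C_1 → C_0 sends each edge [p,q] (with p < q) to q − p.
This gives a 6×6 integer matrix of rank 5; reducing to Smith normal form yields diagonal entries (1,1,1,1,1).

From H_k ≅ ker(∂_k) / im(∂_{k+1}) we obtain:

  H_0: rank C_0 − rank ∂_1 = 6 − 5 = 1, and the invariant factors of ∂_1 are all 1, so H_0 = Z.
  H_1: rank ker ∂_1 − rank ∂_2 = (6 − 5) − 0 = 1, and there is no ∂_2, so H_1 = Z.

H_0 = Z,  H_1 = Z.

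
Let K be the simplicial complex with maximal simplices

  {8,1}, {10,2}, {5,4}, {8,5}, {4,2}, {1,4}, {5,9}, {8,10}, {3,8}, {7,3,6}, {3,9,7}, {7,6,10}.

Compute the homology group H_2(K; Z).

H_2 = 0.

We work with the vertex ordering 1 < 2 < 3 < 4 < 5 < 6 < 7 < 8 < 9 < 10. The simplices of K, each written with vertices in increasing order, are:

  0-simplices (10): [1], [2], [3], [4], [5], [6], [7], [8], [9], [10]
  1-simplices (16): [1,4], [1,8], [2,4], [2,10], [3,6], [3,7], [3,8], [3,9], [4,5], [5,8], [5,9], [6,7], [6,10], [7,9], [7,10], [8,10]
  2-simplices (3): [3,6,7], [3,7,9], [6,7,10]

so the chain groups are C_0 ≅ Z^10, C_1 ≅ Z^16, C_2 ≅ Z^3.

The boundary map ∂_1: C_1 → C_0 sends each edge [p,q] (with p < q) to q − p. For instance
  ∂[4,5] = [5] − [4].
As a 10×16 matrix over Z this has rank 9, with invariant factors (1,1,1,1,1,1,1,1,1).

∂_2: C_2 → C_1 sends each 2-simplex [p,q,r] to [q,r] − [p,r] + [p,q]. For instance
  ∂[3,7,9] = [7,9] − [3,9] + [3,7],
  ∂[3,6,7] = [6,7] − [3,7] + [3,6].
The resulting 16×3 matrix has rank 3, and its Smith normal form has invariant factors (1,1,1).

Computing H_k = (kernel of ∂_k) / (image of ∂_{k+1}):

  H_2: rank ker ∂_2 − rank ∂_3 = (3 − 3) − 0 = 0, and there is no ∂_3, so H_2 ≅ 0.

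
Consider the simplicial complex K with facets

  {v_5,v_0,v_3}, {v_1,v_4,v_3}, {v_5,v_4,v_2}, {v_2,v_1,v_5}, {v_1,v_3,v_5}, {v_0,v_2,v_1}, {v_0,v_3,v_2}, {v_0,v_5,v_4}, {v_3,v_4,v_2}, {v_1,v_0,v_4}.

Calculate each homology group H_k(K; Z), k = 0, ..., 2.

Fix the vertex order v_0 < v_1 < v_2 < v_3 < v_4 < v_5 and write every simplex with vertices in increasing order. Then dim K = 2 and the simplices of K are:

  0-simplices (6): [v_0], [v_1], [v_2], [v_3], [v_4], [v_5]
  1-simplices (15): (15 of them)
  2-simplices (10): [v_0,v_1,v_2], [v_0,v_1,v_4], [v_0,v_2,v_3], [v_0,v_3,v_5], [v_0,v_4,v_5], [v_1,v_2,v_5], [v_1,v_3,v_4], [v_1,v_3,v_5], [v_2,v_3,v_4], [v_2,v_4,v_5]

Hence C_0 ≅ Z^6, C_1 ≅ Z^15, C_2 ≅ Z^10.

The boundary map ∂_1: C_1 → C_0 maps an edge to its endpoints' difference, ∂[p,q] = q − p. For instance
  ∂[v_1,v_2] = [v_2] − [v_1].
The resulting 6×15 matrix has rank 5, and its Smith normal form has invariant factors (1,1,1,1,1).

The boundary map ∂_2: C_2 → C_1 acts by ∂[p,q,r] = [q,r] − [p,r] + [p,q]. For instance
  ∂[v_1,v_3,v_4] = [v_3,v_4] − [v_1,v_4] + [v_1,v_3],
  ∂[v_0,v_1,v_4] = [v_1,v_4] − [v_0,v_4] + [v_0,v_1].
As a 15×10 matrix over Z this has rank 10, with invariant factors (1,1,1,1,1,1,1,1,1,2).

Computing H_k = (kernel of ∂_k) / (image of ∂_{k+1}):

  H_0: rank C_0 − rank ∂_1 = 6 − 5 = 1, and the invariant factors of ∂_1 are all 1, so H_0 ≅ Z.
  H_1: rank ker ∂_1 − rank ∂_2 = (15 − 5) − 10 = 0, and ∂_2 has invariant factor 2 > 1, so H_1 ≅ Z/2.
  H_2: rank ker ∂_2 − rank ∂_3 = (10 − 10) − 0 = 0, and there is no ∂_3, so H_2 ≅ 0.

H_0 ≅ Z,  H_1 ≅ Z/2,  H_2 = 0.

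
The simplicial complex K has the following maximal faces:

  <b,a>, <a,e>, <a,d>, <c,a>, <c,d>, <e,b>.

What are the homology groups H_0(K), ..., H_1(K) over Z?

Order the vertices as a < b < c < d < e. Listing each simplex with vertices in this order, K has dimension 1 with simplices:

  0-simplices (5): a, b, c, d, e
  1-simplices (6): ab, ac, ad, ae, be, cd

Hence C_0 ≅ Z^5, C_1 ≅ Z^6.

The boundary map ∂_1: C_1 → C_0 sends each edge [p,q] (with p < q) to q − p.
The resulting 5×6 matrix has rank 4, and its Smith normal form has invariant factors (1,1,1,1).

Computing H_k = (kernel of ∂_k) / (image of ∂_{k+1}):

  H_0: rank C_0 − rank ∂_1 = 5 − 4 = 1, and the invariant factors of ∂_1 are all 1, so H_0 ≅ Z.
  H_1: rank ker ∂_1 − rank ∂_2 = (6 − 4) − 0 = 2, and there is no ∂_2, so H_1 ≅ Z^2.

H_0 ≅ Z,  H_1 ≅ Z^2.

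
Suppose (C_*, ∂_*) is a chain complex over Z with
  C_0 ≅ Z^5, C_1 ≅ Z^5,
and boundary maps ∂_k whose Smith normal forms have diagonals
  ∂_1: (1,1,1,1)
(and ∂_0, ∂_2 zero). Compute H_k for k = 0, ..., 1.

H_0: b_0 = 5 − 0 − 4 = 1; torsion from ∂_1 factors > 1: none. So H_0 = Z.
H_1: b_1 = 5 − 4 − 0 = 1; torsion from ∂_2 factors > 1: none. So H_1 = Z.

H_0 = Z,  H_1 = Z.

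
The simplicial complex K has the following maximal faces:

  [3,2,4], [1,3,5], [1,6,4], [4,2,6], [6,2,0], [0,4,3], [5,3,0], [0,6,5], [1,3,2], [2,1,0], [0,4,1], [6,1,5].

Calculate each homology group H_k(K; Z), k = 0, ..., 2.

H_0 = Z,  H_1 = Z/2Z,  H_2 = 0.

Take the total order 0 < 1 < 2 < 3 < 4 < 5 < 6 on the vertex set. Then K (dimension 2) consists of the simplices:

  0-simplices (7): [0], [1], [2], [3], [4], [5], [6]
  1-simplices (18): [0,1], [0,2], [0,3], [0,4], [0,5], [0,6], [1,2], [1,3], [1,4], [1,5], [1,6], [2,3], [2,4], [2,6], [3,4], [3,5], [4,6], [5,6]
  2-simplices (12): [0,1,2], [0,1,4], [0,2,6], [0,3,4], [0,3,5], [0,5,6], [1,2,3], [1,3,5], [1,4,6], [1,5,6], [2,3,4], [2,4,6]

giving chain groups C_0 ≅ Z^7, C_1 ≅ Z^18, C_2 ≅ Z^12.

∂_1: C_1 → C_0 sends each edge [p,q] (with p < q) to q − p. For instance
  ∂[1,2] = [2] − [1].
The resulting 7×18 matrix has rank 6, and its Smith normal form has invariant factors (1,1,1,1,1,1).

Boundary ∂_2: C_2 → C_1 acts by ∂[p,q,r] = [q,r] − [p,r] + [p,q]. For instance
  ∂[2,3,4] = [3,4] − [2,4] + [2,3],
  ∂[0,2,6] = [2,6] − [0,6] + [0,2].
As a 18×12 matrix over Z this has rank 12, with invariant factors (1,1,1,1,1,1,1,1,1,1,1,2).

Now H_k = ker ∂_k / im ∂_{k+1}, so:

  H_0: rank C_0 − rank ∂_1 = 7 − 6 = 1, and the invariant factors of ∂_1 are all 1, so H_0 ≅ Z.
  H_1: rank ker ∂_1 − rank ∂_2 = (18 − 6) − 12 = 0, and ∂_2 has invariant factor 2 > 1, so H_1 ≅ Z/2Z.
  H_2: rank ker ∂_2 − rank ∂_3 = (12 − 12) − 0 = 0, and there is no ∂_3, so H_2 ≅ 0.

As a check, the Euler characteristic is 7 − 18 + 12 = 1, which agrees with 1 − 0 + 0 = 1.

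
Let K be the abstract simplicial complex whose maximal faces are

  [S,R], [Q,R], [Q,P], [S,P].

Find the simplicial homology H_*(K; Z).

Fix the vertex order P < Q < R < S and write every simplex with vertices in increasing order. Then dim K = 1 and the simplices of K are:

  0-simplices (4): P, Q, R, S
  1-simplices (4): PQ, PS, QR, RS

Hence C_0 ≅ Z^4, C_1 ≅ Z^4.

∂_1: C_1 → C_0 is given by ∂[p,q] = [q] − [p]. For instance
  ∂PQ = Q − P.
As a 4×4 matrix over Z this has rank 3, with invariant factors (1,1,1).

Reading off H_k = ker ∂_k / im ∂_{k+1}:

  H_0: rank C_0 − rank ∂_1 = 4 − 3 = 1, and the invariant factors of ∂_1 are all 1, so H_0 = Z.
  H_1: rank ker ∂_1 − rank ∂_2 = (4 − 3) − 0 = 1, and there is no ∂_2, so H_1 = Z.

As a check, the Euler characteristic is 4 − 4 = 0, which agrees with 1 − 1 = 0.
(K is a triangulation of the circle S^1.)

H_0 ≅ Z,  H_1 ≅ Z.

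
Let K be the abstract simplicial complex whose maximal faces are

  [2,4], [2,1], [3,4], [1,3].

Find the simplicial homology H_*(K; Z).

H_0 = Z,  H_1 = Z.

Fix the vertex order 1 < 2 < 3 < 4 and write every simplex with vertices in increasing order. Then dim K = 1 and the simplices of K are:

  0-simplices (4): [1], [2], [3], [4]
  1-simplices (4): [1,2], [1,3], [2,4], [3,4]

Hence C_0 ≅ Z^4, C_1 ≅ Z^4.

The boundary map ∂_1: C_1 → C_0 is given by ∂[p,q] = [q] − [p].
The resulting 4×4 matrix has rank 3, and its Smith normal form has invariant factors (1,1,1).

From H_k ≅ ker(∂_k) / im(∂_{k+1}) we obtain:

  H_0: rank C_0 − rank ∂_1 = 4 − 3 = 1, and the invariant factors of ∂_1 are all 1, so H_0 ≅ Z.
  H_1: rank ker ∂_1 − rank ∂_2 = (4 − 3) − 0 = 1, and there is no ∂_2, so H_1 ≅ Z.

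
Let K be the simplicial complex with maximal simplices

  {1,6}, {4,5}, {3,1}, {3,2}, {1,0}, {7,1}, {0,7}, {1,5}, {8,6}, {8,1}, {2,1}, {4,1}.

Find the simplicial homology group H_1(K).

H_1 = Z^4.

K has 9 vertices, 12 edges.
rank ∂_1 = 8, rank ∂_2 = 0 ⇒ b_1 = 12 − 8 − 0 = 4. So H_1 = Z^4.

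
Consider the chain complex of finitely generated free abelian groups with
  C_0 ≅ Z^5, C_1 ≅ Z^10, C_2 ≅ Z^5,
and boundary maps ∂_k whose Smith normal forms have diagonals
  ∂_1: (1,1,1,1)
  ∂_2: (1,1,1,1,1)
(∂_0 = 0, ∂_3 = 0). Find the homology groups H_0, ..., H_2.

H_0 ≅ Z,  H_1 ≅ Z,  H_2 = 0.

H_0: b_0 = 5 − 0 − 4 = 1; torsion from ∂_1 factors > 1: none. So H_0 ≅ Z.
H_1: b_1 = 10 − 4 − 5 = 1; torsion from ∂_2 factors > 1: none. So H_1 ≅ Z.
H_2: b_2 = 5 − 5 − 0 = 0; torsion from ∂_3 factors > 1: none. So H_2 ≅ 0.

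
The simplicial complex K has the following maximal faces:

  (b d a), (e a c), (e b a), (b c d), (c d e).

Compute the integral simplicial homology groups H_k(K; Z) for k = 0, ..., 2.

Order the vertices as a < b < c < d < e. Listing each simplex with vertices in this order, K has dimension 2 with simplices:

  0-simplices (5): a, b, c, d, e
  1-simplices (10): ab, ac, ad, ae, bc, bd, be, cd, ce, de
  2-simplices (5): abd, abe, ace, bcd, cde

so the chain groups are C_0 ≅ Z^5, C_1 ≅ Z^10, C_2 ≅ Z^5.

Boundary ∂_1: C_1 → C_0 maps an edge to its endpoints' difference, ∂[p,q] = q − p. For instance
  ∂ac = c − a.
The 5×10 boundary matrix has rank 4 and Smith normal form diag(1,1,1,1).

∂_2: C_2 → C_1 sends each 2-simplex [p,q,r] to [q,r] − [p,r] + [p,q]. For instance
  ∂abd = bd − ad + ab,
  ∂cde = de − ce + cd.
The resulting 10×5 matrix has rank 5, and its Smith normal form has invariant factors (1,1,1,1,1).

From H_k ≅ ker(∂_k) / im(∂_{k+1}) we obtain:

  H_0: rank C_0 − rank ∂_1 = 5 − 4 = 1, and the invariant factors of ∂_1 are all 1, so H_0 ≅ Z.
  H_1: rank ker ∂_1 − rank ∂_2 = (10 − 4) − 5 = 1, and the invariant factors of ∂_2 are all 1, so H_1 ≅ Z.
  H_2: rank ker ∂_2 − rank ∂_3 = (5 − 5) − 0 = 0, and there is no ∂_3, so H_2 ≅ 0.

(K is a triangulation of the Möbius band.)

H_0 = Z,  H_1 = Z,  H_2 = 0.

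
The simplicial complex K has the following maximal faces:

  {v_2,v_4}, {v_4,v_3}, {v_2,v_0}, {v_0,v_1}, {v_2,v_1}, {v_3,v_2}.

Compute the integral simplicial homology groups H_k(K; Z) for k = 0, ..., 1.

H_0 ≅ Z,  H_1 ≅ Z^2.

We work with the vertex ordering v_0 < v_1 < v_2 < v_3 < v_4. The simplices of K, each written with vertices in increasing order, are:

  0-simplices (5): [v_0], [v_1], [v_2], [v_3], [v_4]
  1-simplices (6): [v_0,v_1], [v_0,v_2], [v_1,v_2], [v_2,v_3], [v_2,v_4], [v_3,v_4]

giving chain groups C_0 ≅ Z^5, C_1 ≅ Z^6.

The boundary map ∂_1: C_1 → C_0 sends each edge [p,q] (with p < q) to q − p. For instance
  ∂[v_1,v_2] = [v_2] − [v_1].
The resulting 5×6 matrix has rank 4, and its Smith normal form has invariant factors (1,1,1,1).

Now H_k = ker ∂_k / im ∂_{k+1}, so:

  H_0: rank C_0 − rank ∂_1 = 5 − 4 = 1, and the invariant factors of ∂_1 are all 1, so H_0 = Z.
  H_1: rank ker ∂_1 − rank ∂_2 = (6 − 4) − 0 = 2, and there is no ∂_2, so H_1 = Z^2.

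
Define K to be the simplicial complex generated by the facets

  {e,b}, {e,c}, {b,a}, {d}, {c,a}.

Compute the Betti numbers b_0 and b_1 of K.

b_0 = 2, b_1 = 1.

K has 5 vertices, 4 edges.
rank ∂_0 = 0, rank ∂_1 = 3 ⇒ b_0 = 5 − 0 − 3 = 2; all invariant factors of ∂_1 are 1 so no torsion. So H_0 ≅ Z^2.
rank ∂_1 = 3, rank ∂_2 = 0 ⇒ b_1 = 4 − 3 − 0 = 1. So H_1 ≅ Z.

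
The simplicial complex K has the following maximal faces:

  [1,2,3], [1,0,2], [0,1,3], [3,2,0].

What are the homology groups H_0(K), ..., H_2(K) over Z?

H_0 = Z,  H_1 = 0,  H_2 = Z.

Take the total order 0 < 1 < 2 < 3 on the vertex set. Then K (dimension 2) consists of the simplices:

  0-simplices (4): [0], [1], [2], [3]
  1-simplices (6): [0,1], [0,2], [0,3], [1,2], [1,3], [2,3]
  2-simplices (4): [0,1,2], [0,1,3], [0,2,3], [1,2,3]

so the chain groups are C_0 ≅ Z^4, C_1 ≅ Z^6, C_2 ≅ Z^4.

Boundary ∂_1: C_1 → C_0 maps an edge to its endpoints' difference, ∂[p,q] = q − p.
The resulting 4×6 matrix has rank 3, and its Smith normal form has invariant factors (1,1,1).

The boundary map ∂_2: C_2 → C_1 sends each 2-simplex [p,q,r] to [q,r] − [p,r] + [p,q]. For instance
  ∂[0,2,3] = [2,3] − [0,3] + [0,2],
  ∂[1,2,3] = [2,3] − [1,3] + [1,2].
The 6×4 boundary matrix has rank 3 and Smith normal form diag(1,1,1).

Now H_k = ker ∂_k / im ∂_{k+1}, so:

  H_0: rank C_0 − rank ∂_1 = 4 − 3 = 1, and the invariant factors of ∂_1 are all 1, so H_0 ≅ Z.
  H_1: rank ker ∂_1 − rank ∂_2 = (6 − 3) − 3 = 0, and the invariant factors of ∂_2 are all 1, so H_1 ≅ 0.
  H_2: rank ker ∂_2 − rank ∂_3 = (4 − 3) − 0 = 1, and there is no ∂_3, so H_2 ≅ Z.

(K is a triangulation of the 2-sphere S^2.)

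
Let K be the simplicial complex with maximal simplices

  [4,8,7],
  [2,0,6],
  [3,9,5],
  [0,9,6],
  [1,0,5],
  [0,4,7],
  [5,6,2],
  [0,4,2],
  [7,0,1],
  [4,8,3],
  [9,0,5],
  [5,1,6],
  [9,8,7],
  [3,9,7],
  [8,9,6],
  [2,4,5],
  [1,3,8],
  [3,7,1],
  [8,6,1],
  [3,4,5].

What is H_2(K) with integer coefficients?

H_2 ≅ 0.

Fix the vertex order 0 < 1 < 2 < 3 < 4 < 5 < 6 < 7 < 8 < 9 and write every simplex with vertices in increasing order. Then dim K = 2 and the simplices of K are:

  0-simplices (10): [0], [1], [2], [3], [4], [5], [6], [7], [8], [9]
  1-simplices (30): (30 of them)
  2-simplices (20): (20 of them)

so the chain groups are C_0 ≅ Z^10, C_1 ≅ Z^30, C_2 ≅ Z^20.

Boundary ∂_1: C_1 → C_0 sends each edge [p,q] (with p < q) to q − p.
The resulting 10×30 matrix has rank 9, and its Smith normal form has invariant factors (1,1,1,1,1,1,1,1,1).

The boundary map ∂_2: C_2 → C_1 maps a triangle to the signed sum of its edges. For instance
  ∂[6,8,9] = [8,9] − [6,9] + [6,8],
  ∂[0,1,5] = [1,5] − [0,5] + [0,1].
As a 30×20 matrix over Z this has rank 20, with invariant factors (1,1,1,1,1,1,1,1,1,1,1,1,1,1,1,1,1,1,1,2).

From H_k ≅ ker(∂_k) / im(∂_{k+1}) we obtain:

  H_2: rank ker ∂_2 − rank ∂_3 = (20 − 20) − 0 = 0, and there is no ∂_3, so H_2 = 0.

(K is a triangulation of the Klein bottle.)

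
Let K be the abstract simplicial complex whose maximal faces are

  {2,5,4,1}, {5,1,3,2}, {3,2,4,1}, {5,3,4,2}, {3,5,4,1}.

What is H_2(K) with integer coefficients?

Order the vertices as 1 < 2 < 3 < 4 < 5. Listing each simplex with vertices in this order, K has dimension 3 with simplices:

  0-simplices (5): [1], [2], [3], [4], [5]
  1-simplices (10): [1,2], [1,3], [1,4], [1,5], [2,3], [2,4], [2,5], [3,4], [3,5], [4,5]
  2-simplices (10): [1,2,3], [1,2,4], [1,2,5], [1,3,4], [1,3,5], [1,4,5], [2,3,4], [2,3,5], [2,4,5], [3,4,5]
  3-simplices (5): [1,2,3,4], [1,2,3,5], [1,2,4,5], [1,3,4,5], [2,3,4,5]

Hence C_0 ≅ Z^5, C_1 ≅ Z^10, C_2 ≅ Z^10, C_3 ≅ Z^5.

The boundary map ∂_1: C_1 → C_0 is given by ∂[p,q] = [q] − [p]. For instance
  ∂[3,4] = [4] − [3].
This gives a 5×10 integer matrix of rank 4; reducing to Smith normal form yields diagonal entries (1,1,1,1).

∂_2: C_2 → C_1 acts by ∂[p,q,r] = [q,r] − [p,r] + [p,q]. For instance
  ∂[2,4,5] = [4,5] − [2,5] + [2,4],
  ∂[2,3,5] = [3,5] − [2,5] + [2,3].
The 10×10 boundary matrix has rank 6 and Smith normal form diag(1,1,1,1,1,1).

The boundary map ∂_3: C_3 → C_2 sends each 3-simplex σ to the alternating sum Σ_i (−1)^i (σ with its i-th vertex removed). For instance
  ∂[2,3,4,5] = [3,4,5] − [2,4,5] + [2,3,5] − [2,3,4],
  ∂[1,2,3,5] = [2,3,5] − [1,3,5] + [1,2,5] − [1,2,3].
The 10×5 boundary matrix has rank 4 and Smith normal form diag(1,1,1,1).

Computing H_k = (kernel of ∂_k) / (image of ∂_{k+1}):

  H_2: rank ker ∂_2 − rank ∂_3 = (10 − 6) − 4 = 0, and the invariant factors of ∂_3 are all 1, so H_2 = 0.

H_2 ≅ 0.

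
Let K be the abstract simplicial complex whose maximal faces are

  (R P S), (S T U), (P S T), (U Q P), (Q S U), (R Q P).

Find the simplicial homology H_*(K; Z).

Order the vertices as P < Q < R < S < T < U. Listing each simplex with vertices in this order, K has dimension 2 with simplices:

  0-simplices (6): P, Q, R, S, T, U
  1-simplices (12): PQ, PR, PS, PT, PU, QR, QS, QU, RS, ST, SU, TU
  2-simplices (6): PQR, PQU, PRS, PST, QSU, STU

so the chain groups are C_0 ≅ Z^6, C_1 ≅ Z^12, C_2 ≅ Z^6.

Boundary ∂_1: C_1 → C_0 maps an edge to its endpoints' difference, ∂[p,q] = q − p. For instance
  ∂PQ = Q − P.
The resulting 6×12 matrix has rank 5, and its Smith normal form has invariant factors (1,1,1,1,1).

∂_2: C_2 → C_1 acts by ∂[p,q,r] = [q,r] − [p,r] + [p,q]. For instance
  ∂PQR = QR − PR + PQ,
  ∂QSU = SU − QU + QS.
This gives a 12×6 integer matrix of rank 6; reducing to Smith normal form yields diagonal entries (1,1,1,1,1,1).

Computing H_k = (kernel of ∂_k) / (image of ∂_{k+1}):

  H_0: rank C_0 − rank ∂_1 = 6 − 5 = 1, and the invariant factors of ∂_1 are all 1, so H_0 = Z.
  H_1: rank ker ∂_1 − rank ∂_2 = (12 − 5) − 6 = 1, and the invariant factors of ∂_2 are all 1, so H_1 = Z.
  H_2: rank ker ∂_2 − rank ∂_3 = (6 − 6) − 0 = 0, and there is no ∂_3, so H_2 = 0.

As a check, the Euler characteristic is 6 − 12 + 6 = 0, which agrees with 1 − 1 + 0 = 0.

H_0 = Z,  H_1 = Z,  H_2 = 0.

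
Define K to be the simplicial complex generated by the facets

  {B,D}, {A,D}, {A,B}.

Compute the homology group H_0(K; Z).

K has 3 vertices, 3 edges.
rank ∂_0 = 0, rank ∂_1 = 2 ⇒ b_0 = 3 − 0 − 2 = 1; all invariant factors of ∂_1 are 1 so no torsion. So H_0 ≅ Z.

H_0 ≅ Z.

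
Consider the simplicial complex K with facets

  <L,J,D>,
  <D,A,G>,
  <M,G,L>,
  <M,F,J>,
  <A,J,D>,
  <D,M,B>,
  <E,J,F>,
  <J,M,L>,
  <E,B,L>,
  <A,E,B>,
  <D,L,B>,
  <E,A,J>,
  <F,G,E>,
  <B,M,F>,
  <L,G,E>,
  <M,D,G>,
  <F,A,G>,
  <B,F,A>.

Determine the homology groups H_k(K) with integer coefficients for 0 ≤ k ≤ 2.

H_0 = Z,  H_1 = Z × Z/2,  H_2 = 0.

Order the vertices as A < B < D < E < F < G < J < L < M. Listing each simplex with vertices in this order, K has dimension 2 with simplices:

  0-simplices (9): A, B, D, E, F, G, J, L, M
  1-simplices (27): AB, AD, AE, AF, AG, AJ, BD, BE, BF, BL, BM, DG, DJ, DL, DM, EF, EG, EJ, EL, FG, FJ, FM, GL, GM, JL, JM, LM
  2-simplices (18): ABE, ABF, ADG, ADJ, AEJ, AFG, BDL, BDM, BEL, BFM, DGM, DJL, EFG, EFJ, EGL, FJM, GLM, JLM

giving chain groups C_0 ≅ Z^9, C_1 ≅ Z^27, C_2 ≅ Z^18.

The boundary map ∂_1: C_1 → C_0 maps an edge to its endpoints' difference, ∂[p,q] = q − p. For instance
  ∂EG = G − E.
This gives a 9×27 integer matrix of rank 8; reducing to Smith normal form yields diagonal entries (1,1,1,1,1,1,1,1).

The boundary map ∂_2: C_2 → C_1 maps a triangle to the signed sum of its edges. For instance
  ∂BFM = FM − BM + BF,
  ∂FJM = JM − FM + FJ.
As a 27×18 matrix over Z this has rank 18, with invariant factors (1,1,1,1,1,1,1,1,1,1,1,1,1,1,1,1,1,2).

Reading off H_k = ker ∂_k / im ∂_{k+1}:

  H_0: rank C_0 − rank ∂_1 = 9 − 8 = 1, and the invariant factors of ∂_1 are all 1, so H_0 ≅ Z.
  H_1: rank ker ∂_1 − rank ∂_2 = (27 − 8) − 18 = 1, and ∂_2 has invariant factor 2 > 1, so H_1 ≅ Z × Z/2.
  H_2: rank ker ∂_2 − rank ∂_3 = (18 − 18) − 0 = 0, and there is no ∂_3, so H_2 ≅ 0.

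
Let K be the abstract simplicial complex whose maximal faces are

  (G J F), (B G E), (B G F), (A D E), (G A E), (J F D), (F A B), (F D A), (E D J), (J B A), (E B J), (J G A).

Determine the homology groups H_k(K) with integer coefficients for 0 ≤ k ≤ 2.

H_0 ≅ Z,  H_1 ≅ Z_2,  H_2 = 0.

Take the total order A < B < D < E < F < G < J on the vertex set. Then K (dimension 2) consists of the simplices:

  0-simplices (7): A, B, D, E, F, G, J
  1-simplices (18): AB, AD, AE, AF, AG, AJ, BE, BF, BG, BJ, DE, DF, DJ, EG, EJ, FG, FJ, GJ
  2-simplices (12): ABF, ABJ, ADE, ADF, AEG, AGJ, BEG, BEJ, BFG, DEJ, DFJ, FGJ

giving chain groups C_0 ≅ Z^7, C_1 ≅ Z^18, C_2 ≅ Z^12.

Boundary ∂_1: C_1 → C_0 maps an edge to its endpoints' difference, ∂[p,q] = q − p.
As a 7×18 matrix over Z this has rank 6, with invariant factors (1,1,1,1,1,1).

Boundary ∂_2: C_2 → C_1 sends each 2-simplex [p,q,r] to [q,r] − [p,r] + [p,q]. For instance
  ∂ABF = BF − AF + AB,
  ∂ADE = DE − AE + AD.
As a 18×12 matrix over Z this has rank 12, with invariant factors (1,1,1,1,1,1,1,1,1,1,1,2).

Computing H_k = (kernel of ∂_k) / (image of ∂_{k+1}):

  H_0: rank C_0 − rank ∂_1 = 7 − 6 = 1, and the invariant factors of ∂_1 are all 1, so H_0 ≅ Z.
  H_1: rank ker ∂_1 − rank ∂_2 = (18 − 6) − 12 = 0, and ∂_2 has invariant factor 2 > 1, so H_1 ≅ Z_2.
  H_2: rank ker ∂_2 − rank ∂_3 = (12 − 12) − 0 = 0, and there is no ∂_3, so H_2 ≅ 0.

(K is a triangulation of the real projective plane RP^2.)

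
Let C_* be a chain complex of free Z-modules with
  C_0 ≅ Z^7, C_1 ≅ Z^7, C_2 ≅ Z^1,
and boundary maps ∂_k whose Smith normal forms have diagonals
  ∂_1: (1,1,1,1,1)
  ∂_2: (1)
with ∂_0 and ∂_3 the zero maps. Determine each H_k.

H_0: b_0 = 7 − 0 − 5 = 2; torsion from ∂_1 factors > 1: none. So H_0 = Z^2.
H_1: b_1 = 7 − 5 − 1 = 1; torsion from ∂_2 factors > 1: none. So H_1 = Z.
H_2: b_2 = 1 − 1 − 0 = 0; torsion from ∂_3 factors > 1: none. So H_2 = 0.

H_0 = Z^2,  H_1 = Z,  H_2 = 0.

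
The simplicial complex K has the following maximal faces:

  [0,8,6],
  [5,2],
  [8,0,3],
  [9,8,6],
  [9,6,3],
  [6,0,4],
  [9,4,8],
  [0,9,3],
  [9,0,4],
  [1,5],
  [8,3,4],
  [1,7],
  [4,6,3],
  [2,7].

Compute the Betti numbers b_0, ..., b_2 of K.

Order the vertices as 0 < 1 < 2 < 3 < 4 < 5 < 6 < 7 < 8 < 9. Listing each simplex with vertices in this order, K has dimension 2 with simplices:

  0-simplices (10): [0], [1], [2], [3], [4], [5], [6], [7], [8], [9]
  1-simplices (19): [0,3], [0,4], [0,6], [0,8], [0,9], [1,5], [1,7], [2,5], [2,7], [3,4], [3,6], [3,8], [3,9], [4,6], [4,8], [4,9], [6,8], [6,9], [8,9]
  2-simplices (10): [0,3,8], [0,3,9], [0,4,6], [0,4,9], [0,6,8], [3,4,6], [3,4,8], [3,6,9], [4,8,9], [6,8,9]

giving chain groups C_0 ≅ Z^10, C_1 ≅ Z^19, C_2 ≅ Z^10.

∂_1: C_1 → C_0 is given by ∂[p,q] = [q] − [p].
The 10×19 boundary matrix has rank 8 and Smith normal form diag(1,1,1,1,1,1,1,1).

The boundary map ∂_2: C_2 → C_1 sends each 2-simplex [p,q,r] to [q,r] − [p,r] + [p,q]. For instance
  ∂[0,6,8] = [6,8] − [0,8] + [0,6],
  ∂[0,3,9] = [3,9] − [0,9] + [0,3].
The resulting 19×10 matrix has rank 10, and its Smith normal form has invariant factors (1,1,1,1,1,1,1,1,1,2).

Now H_k = ker ∂_k / im ∂_{k+1}, so:

  H_0: rank C_0 − rank ∂_1 = 10 − 8 = 2, and the invariant factors of ∂_1 are all 1, so H_0 = Z^2.
  H_1: rank ker ∂_1 − rank ∂_2 = (19 − 8) − 10 = 1, and ∂_2 has invariant factor 2 > 1, so H_1 = Z ⊕ Z/2.
  H_2: rank ker ∂_2 − rank ∂_3 = (10 − 10) − 0 = 0, and there is no ∂_3, so H_2 = 0.

Hence the Betti numbers are b_0 = 2, b_1 = 1, b_2 = 0.

b_0 = 2, b_1 = 1, b_2 = 0.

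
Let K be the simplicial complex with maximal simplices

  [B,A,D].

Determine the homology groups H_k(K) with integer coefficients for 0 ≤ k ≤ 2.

H_0 = Z,  H_1 = 0,  H_2 = 0.

K has 3 vertices, 3 edges, 1 triangle.
rank ∂_0 = 0, rank ∂_1 = 2 ⇒ b_0 = 3 − 0 − 2 = 1; all invariant factors of ∂_1 are 1 so no torsion. So H_0 = Z.
rank ∂_1 = 2, rank ∂_2 = 1 ⇒ b_1 = 3 − 2 − 1 = 0; all invariant factors of ∂_2 are 1 so no torsion. So H_1 = 0.
rank ∂_2 = 1, rank ∂_3 = 0 ⇒ b_2 = 1 − 1 − 0 = 0. So H_2 = 0.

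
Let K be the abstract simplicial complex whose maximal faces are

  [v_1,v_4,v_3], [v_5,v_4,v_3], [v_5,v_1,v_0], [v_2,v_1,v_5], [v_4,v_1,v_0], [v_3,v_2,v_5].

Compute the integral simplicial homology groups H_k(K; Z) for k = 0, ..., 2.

H_0 ≅ Z,  H_1 ≅ Z,  H_2 = 0.

We work with the vertex ordering v_0 < v_1 < v_2 < v_3 < v_4 < v_5. The simplices of K, each written with vertices in increasing order, are:

  0-simplices (6): [v_0], [v_1], [v_2], [v_3], [v_4], [v_5]
  1-simplices (12): [v_0,v_1], [v_0,v_4], [v_0,v_5], [v_1,v_2], [v_1,v_3], [v_1,v_4], [v_1,v_5], [v_2,v_3], [v_2,v_5], [v_3,v_4], [v_3,v_5], [v_4,v_5]
  2-simplices (6): [v_0,v_1,v_4], [v_0,v_1,v_5], [v_1,v_2,v_5], [v_1,v_3,v_4], [v_2,v_3,v_5], [v_3,v_4,v_5]

so the chain groups are C_0 ≅ Z^6, C_1 ≅ Z^12, C_2 ≅ Z^6.

Boundary ∂_1: C_1 → C_0 is given by ∂[p,q] = [q] − [p]. For instance
  ∂[v_1,v_4] = [v_4] − [v_1].
The 6×12 boundary matrix has rank 5 and Smith normal form diag(1,1,1,1,1).

∂_2: C_2 → C_1 maps a triangle to the signed sum of its edges. For instance
  ∂[v_1,v_2,v_5] = [v_2,v_5] − [v_1,v_5] + [v_1,v_2],
  ∂[v_0,v_1,v_5] = [v_1,v_5] − [v_0,v_5] + [v_0,v_1].
The 12×6 boundary matrix has rank 6 and Smith normal form diag(1,1,1,1,1,1).

Now H_k = ker ∂_k / im ∂_{k+1}, so:

  H_0: rank C_0 − rank ∂_1 = 6 − 5 = 1, and the invariant factors of ∂_1 are all 1, so H_0 ≅ Z.
  H_1: rank ker ∂_1 − rank ∂_2 = (12 − 5) − 6 = 1, and the invariant factors of ∂_2 are all 1, so H_1 ≅ Z.
  H_2: rank ker ∂_2 − rank ∂_3 = (6 − 6) − 0 = 0, and there is no ∂_3, so H_2 ≅ 0.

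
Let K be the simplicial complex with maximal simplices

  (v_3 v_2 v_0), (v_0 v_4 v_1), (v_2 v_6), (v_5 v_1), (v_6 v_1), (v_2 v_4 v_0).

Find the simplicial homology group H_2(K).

We work with the vertex ordering v_0 < v_1 < v_2 < v_3 < v_4 < v_5 < v_6. The simplices of K, each written with vertices in increasing order, are:

  0-simplices (7): [v_0], [v_1], [v_2], [v_3], [v_4], [v_5], [v_6]
  1-simplices (10): [v_0,v_1], [v_0,v_2], [v_0,v_3], [v_0,v_4], [v_1,v_4], [v_1,v_5], [v_1,v_6], [v_2,v_3], [v_2,v_4], [v_2,v_6]
  2-simplices (3): [v_0,v_1,v_4], [v_0,v_2,v_3], [v_0,v_2,v_4]

Hence C_0 ≅ Z^7, C_1 ≅ Z^10, C_2 ≅ Z^3.

Boundary ∂_1: C_1 → C_0 is given by ∂[p,q] = [q] − [p]. For instance
  ∂[v_1,v_5] = [v_5] − [v_1].
This gives a 7×10 integer matrix of rank 6; reducing to Smith normal form yields diagonal entries (1,1,1,1,1,1).

∂_2: C_2 → C_1 acts by ∂[p,q,r] = [q,r] − [p,r] + [p,q]. For instance
  ∂[v_0,v_2,v_4] = [v_2,v_4] − [v_0,v_4] + [v_0,v_2],
  ∂[v_0,v_2,v_3] = [v_2,v_3] − [v_0,v_3] + [v_0,v_2].
As a 10×3 matrix over Z this has rank 3, with invariant factors (1,1,1).

Now H_k = ker ∂_k / im ∂_{k+1}, so:

  H_2: rank ker ∂_2 − rank ∂_3 = (3 − 3) − 0 = 0, and there is no ∂_3, so H_2 ≅ 0.

H_2 = 0.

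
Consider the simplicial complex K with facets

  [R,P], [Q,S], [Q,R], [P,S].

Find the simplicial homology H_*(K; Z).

H_0 ≅ Z,  H_1 ≅ Z.

We work with the vertex ordering P < Q < R < S. The simplices of K, each written with vertices in increasing order, are:

  0-simplices (4): P, Q, R, S
  1-simplices (4): PR, PS, QR, QS

giving chain groups C_0 ≅ Z^4, C_1 ≅ Z^4.

∂_1: C_1 → C_0 is given by ∂[p,q] = [q] − [p]. For instance
  ∂PS = S − P.
This gives a 4×4 integer matrix of rank 3; reducing to Smith normal form yields diagonal entries (1,1,1).

From H_k ≅ ker(∂_k) / im(∂_{k+1}) we obtain:

  H_0: rank C_0 − rank ∂_1 = 4 − 3 = 1, and the invariant factors of ∂_1 are all 1, so H_0 ≅ Z.
  H_1: rank ker ∂_1 − rank ∂_2 = (4 − 3) − 0 = 1, and there is no ∂_2, so H_1 ≅ Z.

(K is a triangulation of the circle S^1.)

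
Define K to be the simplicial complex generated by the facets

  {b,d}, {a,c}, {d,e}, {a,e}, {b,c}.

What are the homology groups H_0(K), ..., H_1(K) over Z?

K has 5 vertices, 5 edges.
rank ∂_0 = 0, rank ∂_1 = 4 ⇒ b_0 = 5 − 0 − 4 = 1; all invariant factors of ∂_1 are 1 so no torsion. So H_0 = Z.
rank ∂_1 = 4, rank ∂_2 = 0 ⇒ b_1 = 5 − 4 − 0 = 1. So H_1 = Z.

H_0 = Z,  H_1 = Z.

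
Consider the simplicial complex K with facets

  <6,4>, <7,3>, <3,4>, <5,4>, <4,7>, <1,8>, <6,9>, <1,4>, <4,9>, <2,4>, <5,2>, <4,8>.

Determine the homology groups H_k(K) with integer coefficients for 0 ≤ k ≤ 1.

H_0 ≅ Z,  H_1 ≅ Z^4.

Take the total order 1 < 2 < 3 < 4 < 5 < 6 < 7 < 8 < 9 on the vertex set. Then K (dimension 1) consists of the simplices:

  0-simplices (9): [1], [2], [3], [4], [5], [6], [7], [8], [9]
  1-simplices (12): [1,4], [1,8], [2,4], [2,5], [3,4], [3,7], [4,5], [4,6], [4,7], [4,8], [4,9], [6,9]

giving chain groups C_0 ≅ Z^9, C_1 ≅ Z^12.

∂_1: C_1 → C_0 maps an edge to its endpoints' difference, ∂[p,q] = q − p. For instance
  ∂[1,8] = [8] − [1].
This gives a 9×12 integer matrix of rank 8; reducing to Smith normal form yields diagonal entries (1,1,1,1,1,1,1,1).

Now H_k = ker ∂_k / im ∂_{k+1}, so:

  H_0: rank C_0 − rank ∂_1 = 9 − 8 = 1, and the invariant factors of ∂_1 are all 1, so H_0 = Z.
  H_1: rank ker ∂_1 − rank ∂_2 = (12 − 8) − 0 = 4, and there is no ∂_2, so H_1 = Z^4.

As a check, the Euler characteristic is 9 − 12 = -3, which agrees with 1 − 4 = -3.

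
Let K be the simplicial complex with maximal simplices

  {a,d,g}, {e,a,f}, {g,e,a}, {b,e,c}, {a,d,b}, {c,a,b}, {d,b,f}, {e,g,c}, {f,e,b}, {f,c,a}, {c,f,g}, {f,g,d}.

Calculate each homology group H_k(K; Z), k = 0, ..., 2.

Order the vertices as a < b < c < d < e < f < g. Listing each simplex with vertices in this order, K has dimension 2 with simplices:

  0-simplices (7): a, b, c, d, e, f, g
  1-simplices (18): ab, ac, ad, ae, af, ag, bc, bd, be, bf, ce, cf, cg, df, dg, ef, eg, fg
  2-simplices (12): abc, abd, acf, adg, aef, aeg, bce, bdf, bef, ceg, cfg, dfg

giving chain groups C_0 ≅ Z^7, C_1 ≅ Z^18, C_2 ≅ Z^12.

The boundary map ∂_1: C_1 → C_0 is given by ∂[p,q] = [q] − [p].
The 7×18 boundary matrix has rank 6 and Smith normal form diag(1,1,1,1,1,1).

Boundary ∂_2: C_2 → C_1 maps a triangle to the signed sum of its edges. For instance
  ∂abc = bc − ac + ab,
  ∂dfg = fg − dg + df.
As a 18×12 matrix over Z this has rank 12, with invariant factors (1,1,1,1,1,1,1,1,1,1,1,2).

Computing H_k = (kernel of ∂_k) / (image of ∂_{k+1}):

  H_0: rank C_0 − rank ∂_1 = 7 − 6 = 1, and the invariant factors of ∂_1 are all 1, so H_0 = Z.
  H_1: rank ker ∂_1 − rank ∂_2 = (18 − 6) − 12 = 0, and ∂_2 has invariant factor 2 > 1, so H_1 = Z/2.
  H_2: rank ker ∂_2 − rank ∂_3 = (12 − 12) − 0 = 0, and there is no ∂_3, so H_2 = 0.

(K is a triangulation of the real projective plane RP^2.)

H_0 = Z,  H_1 = Z/2,  H_2 = 0.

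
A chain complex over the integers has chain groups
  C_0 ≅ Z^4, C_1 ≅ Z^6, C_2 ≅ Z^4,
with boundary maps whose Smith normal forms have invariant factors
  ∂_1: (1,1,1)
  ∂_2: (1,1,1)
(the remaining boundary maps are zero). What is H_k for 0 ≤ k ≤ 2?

H_0 ≅ Z,  H_1 = 0,  H_2 ≅ Z.

H_0: b_0 = 4 − 0 − 3 = 1; torsion from ∂_1 factors > 1: none. So H_0 ≅ Z.
H_1: b_1 = 6 − 3 − 3 = 0; torsion from ∂_2 factors > 1: none. So H_1 ≅ 0.
H_2: b_2 = 4 − 3 − 0 = 1; torsion from ∂_3 factors > 1: none. So H_2 ≅ Z.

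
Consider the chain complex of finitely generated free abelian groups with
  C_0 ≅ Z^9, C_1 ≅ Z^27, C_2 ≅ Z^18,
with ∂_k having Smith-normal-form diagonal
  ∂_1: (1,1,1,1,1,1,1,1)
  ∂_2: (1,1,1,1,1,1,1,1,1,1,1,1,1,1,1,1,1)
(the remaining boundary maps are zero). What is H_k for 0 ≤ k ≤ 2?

H_0 ≅ Z,  H_1 ≅ Z^2,  H_2 ≅ Z.

H_0: b_0 = 9 − 0 − 8 = 1; torsion from ∂_1 factors > 1: none. So H_0 ≅ Z.
H_1: b_1 = 27 − 8 − 17 = 2; torsion from ∂_2 factors > 1: none. So H_1 ≅ Z^2.
H_2: b_2 = 18 − 17 − 0 = 1; torsion from ∂_3 factors > 1: none. So H_2 ≅ Z.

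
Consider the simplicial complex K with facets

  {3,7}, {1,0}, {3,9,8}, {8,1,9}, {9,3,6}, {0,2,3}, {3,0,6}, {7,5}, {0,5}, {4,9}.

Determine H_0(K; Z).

H_0 ≅ Z.

Order the vertices as 0 < 1 < 2 < 3 < 4 < 5 < 6 < 7 < 8 < 9. Listing each simplex with vertices in this order, K has dimension 2 with simplices:

  0-simplices (10): [0], [1], [2], [3], [4], [5], [6], [7], [8], [9]
  1-simplices (16): [0,1], [0,2], [0,3], [0,5], [0,6], [1,8], [1,9], [2,3], [3,6], [3,7], [3,8], [3,9], [4,9], [5,7], [6,9], [8,9]
  2-simplices (5): [0,2,3], [0,3,6], [1,8,9], [3,6,9], [3,8,9]

giving chain groups C_0 ≅ Z^10, C_1 ≅ Z^16, C_2 ≅ Z^5.

∂_1: C_1 → C_0 sends each edge [p,q] (with p < q) to q − p.
The 10×16 boundary matrix has rank 9 and Smith normal form diag(1,1,1,1,1,1,1,1,1).

∂_2: C_2 → C_1 acts by ∂[p,q,r] = [q,r] − [p,r] + [p,q]. For instance
  ∂[3,6,9] = [6,9] − [3,9] + [3,6],
  ∂[0,2,3] = [2,3] − [0,3] + [0,2].
The resulting 16×5 matrix has rank 5, and its Smith normal form has invariant factors (1,1,1,1,1).

Now H_k = ker ∂_k / im ∂_{k+1}, so:

  H_0: rank C_0 − rank ∂_1 = 10 − 9 = 1, and the invariant factors of ∂_1 are all 1, so H_0 ≅ Z.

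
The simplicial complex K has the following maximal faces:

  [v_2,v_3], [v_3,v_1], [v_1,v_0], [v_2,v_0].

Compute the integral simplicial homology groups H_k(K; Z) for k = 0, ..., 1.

H_0 = Z,  H_1 = Z.

We work with the vertex ordering v_0 < v_1 < v_2 < v_3. The simplices of K, each written with vertices in increasing order, are:

  0-simplices (4): [v_0], [v_1], [v_2], [v_3]
  1-simplices (4): [v_0,v_1], [v_0,v_2], [v_1,v_3], [v_2,v_3]

so the chain groups are C_0 ≅ Z^4, C_1 ≅ Z^4.

∂_1: C_1 → C_0 sends each edge [p,q] (with p < q) to q − p.
As a 4×4 matrix over Z this has rank 3, with invariant factors (1,1,1).

Reading off H_k = ker ∂_k / im ∂_{k+1}:

  H_0: rank C_0 − rank ∂_1 = 4 − 3 = 1, and the invariant factors of ∂_1 are all 1, so H_0 = Z.
  H_1: rank ker ∂_1 − rank ∂_2 = (4 − 3) − 0 = 1, and there is no ∂_2, so H_1 = Z.

As a check, the Euler characteristic is 4 − 4 = 0, which agrees with 1 − 1 = 0.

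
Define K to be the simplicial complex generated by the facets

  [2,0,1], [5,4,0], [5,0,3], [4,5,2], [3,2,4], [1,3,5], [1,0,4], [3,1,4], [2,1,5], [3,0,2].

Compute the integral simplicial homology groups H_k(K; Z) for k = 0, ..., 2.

H_0 ≅ Z,  H_1 ≅ Z/2Z,  H_2 = 0.

Order the vertices as 0 < 1 < 2 < 3 < 4 < 5. Listing each simplex with vertices in this order, K has dimension 2 with simplices:

  0-simplices (6): [0], [1], [2], [3], [4], [5]
  1-simplices (15): [0,1], [0,2], [0,3], [0,4], [0,5], [1,2], [1,3], [1,4], [1,5], [2,3], [2,4], [2,5], [3,4], [3,5], [4,5]
  2-simplices (10): [0,1,2], [0,1,4], [0,2,3], [0,3,5], [0,4,5], [1,2,5], [1,3,4], [1,3,5], [2,3,4], [2,4,5]

so the chain groups are C_0 ≅ Z^6, C_1 ≅ Z^15, C_2 ≅ Z^10.

∂_1: C_1 → C_0 maps an edge to its endpoints' difference, ∂[p,q] = q − p.
As a 6×15 matrix over Z this has rank 5, with invariant factors (1,1,1,1,1).

∂_2: C_2 → C_1 acts by ∂[p,q,r] = [q,r] − [p,r] + [p,q]. For instance
  ∂[1,3,4] = [3,4] − [1,4] + [1,3],
  ∂[0,2,3] = [2,3] − [0,3] + [0,2].
The 15×10 boundary matrix has rank 10 and Smith normal form diag(1,1,1,1,1,1,1,1,1,2).

Reading off H_k = ker ∂_k / im ∂_{k+1}:

  H_0: rank C_0 − rank ∂_1 = 6 − 5 = 1, and the invariant factors of ∂_1 are all 1, so H_0 ≅ Z.
  H_1: rank ker ∂_1 − rank ∂_2 = (15 − 5) − 10 = 0, and ∂_2 has invariant factor 2 > 1, so H_1 ≅ Z/2Z.
  H_2: rank ker ∂_2 − rank ∂_3 = (10 − 10) − 0 = 0, and there is no ∂_3, so H_2 ≅ 0.

As a check, the Euler characteristic is 6 − 15 + 10 = 1, which agrees with 1 − 0 + 0 = 1.
(K is a triangulation of the real projective plane RP^2.)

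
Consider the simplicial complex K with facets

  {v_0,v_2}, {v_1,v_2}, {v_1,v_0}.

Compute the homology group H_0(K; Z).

H_0 ≅ Z.

Order the vertices as v_0 < v_1 < v_2. Listing each simplex with vertices in this order, K has dimension 1 with simplices:

  0-simplices (3): [v_0], [v_1], [v_2]
  1-simplices (3): [v_0,v_1], [v_0,v_2], [v_1,v_2]

Hence C_0 ≅ Z^3, C_1 ≅ Z^3.

Boundary ∂_1: C_1 → C_0 sends each edge [p,q] (with p < q) to q − p.
The resulting 3×3 matrix has rank 2, and its Smith normal form has invariant factors (1,1).

From H_k ≅ ker(∂_k) / im(∂_{k+1}) we obtain:

  H_0: rank C_0 − rank ∂_1 = 3 − 2 = 1, and the invariant factors of ∂_1 are all 1, so H_0 = Z.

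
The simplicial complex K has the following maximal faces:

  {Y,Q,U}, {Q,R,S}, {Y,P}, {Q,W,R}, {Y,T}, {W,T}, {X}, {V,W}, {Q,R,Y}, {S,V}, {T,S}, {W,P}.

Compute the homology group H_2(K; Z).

H_2 ≅ 0.

We work with the vertex ordering P < Q < R < S < T < U < V < W < X < Y. The simplices of K, each written with vertices in increasing order, are:

  0-simplices (10): P, Q, R, S, T, U, V, W, X, Y
  1-simplices (16): PW, PY, QR, QS, QU, QW, QY, RS, RW, RY, ST, SV, TW, TY, UY, VW
  2-simplices (4): QRS, QRW, QRY, QUY

giving chain groups C_0 ≅ Z^10, C_1 ≅ Z^16, C_2 ≅ Z^4.

The boundary map ∂_1: C_1 → C_0 maps an edge to its endpoints' difference, ∂[p,q] = q − p. For instance
  ∂RY = Y − R.
As a 10×16 matrix over Z this has rank 8, with invariant factors (1,1,1,1,1,1,1,1).

The boundary map ∂_2: C_2 → C_1 acts by ∂[p,q,r] = [q,r] − [p,r] + [p,q]. For instance
  ∂QRY = RY − QY + QR,
  ∂QRS = RS − QS + QR.
The resulting 16×4 matrix has rank 4, and its Smith normal form has invariant factors (1,1,1,1).

Now H_k = ker ∂_k / im ∂_{k+1}, so:

  H_2: rank ker ∂_2 − rank ∂_3 = (4 − 4) − 0 = 0, and there is no ∂_3, so H_2 = 0.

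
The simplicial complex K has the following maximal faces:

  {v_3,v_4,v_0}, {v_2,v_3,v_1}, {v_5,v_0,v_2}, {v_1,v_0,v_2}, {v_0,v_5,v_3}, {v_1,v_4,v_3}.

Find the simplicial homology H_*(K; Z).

H_0 ≅ Z,  H_1 ≅ Z,  H_2 = 0.

Fix the vertex order v_0 < v_1 < v_2 < v_3 < v_4 < v_5 and write every simplex with vertices in increasing order. Then dim K = 2 and the simplices of K are:

  0-simplices (6): [v_0], [v_1], [v_2], [v_3], [v_4], [v_5]
  1-simplices (12): [v_0,v_1], [v_0,v_2], [v_0,v_3], [v_0,v_4], [v_0,v_5], [v_1,v_2], [v_1,v_3], [v_1,v_4], [v_2,v_3], [v_2,v_5], [v_3,v_4], [v_3,v_5]
  2-simplices (6): [v_0,v_1,v_2], [v_0,v_2,v_5], [v_0,v_3,v_4], [v_0,v_3,v_5], [v_1,v_2,v_3], [v_1,v_3,v_4]

Hence C_0 ≅ Z^6, C_1 ≅ Z^12, C_2 ≅ Z^6.

Boundary ∂_1: C_1 → C_0 sends each edge [p,q] (with p < q) to q − p. For instance
  ∂[v_2,v_5] = [v_5] − [v_2].
The resulting 6×12 matrix has rank 5, and its Smith normal form has invariant factors (1,1,1,1,1).

∂_2: C_2 → C_1 maps a triangle to the signed sum of its edges. For instance
  ∂[v_0,v_3,v_4] = [v_3,v_4] − [v_0,v_4] + [v_0,v_3],
  ∂[v_1,v_3,v_4] = [v_3,v_4] − [v_1,v_4] + [v_1,v_3].
As a 12×6 matrix over Z this has rank 6, with invariant factors (1,1,1,1,1,1).

From H_k ≅ ker(∂_k) / im(∂_{k+1}) we obtain:

  H_0: rank C_0 − rank ∂_1 = 6 − 5 = 1, and the invariant factors of ∂_1 are all 1, so H_0 ≅ Z.
  H_1: rank ker ∂_1 − rank ∂_2 = (12 − 5) − 6 = 1, and the invariant factors of ∂_2 are all 1, so H_1 ≅ Z.
  H_2: rank ker ∂_2 − rank ∂_3 = (6 − 6) − 0 = 0, and there is no ∂_3, so H_2 ≅ 0.

(K is a triangulation of the cylinder S^1 x I.)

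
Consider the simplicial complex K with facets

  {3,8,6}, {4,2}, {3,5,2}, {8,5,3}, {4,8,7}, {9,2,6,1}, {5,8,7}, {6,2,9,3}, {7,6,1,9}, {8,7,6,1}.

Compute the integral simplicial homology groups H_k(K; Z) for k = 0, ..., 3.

H_0 = Z,  H_1 = Z,  H_2 = 0,  H_3 = 0.

Fix the vertex order 1 < 2 < 3 < 4 < 5 < 6 < 7 < 8 < 9 and write every simplex with vertices in increasing order. Then dim K = 3 and the simplices of K are:

  0-simplices (9): [1], [2], [3], [4], [5], [6], [7], [8], [9]
  1-simplices (23): [1,2], [1,6], [1,7], [1,8], [1,9], [2,3], [2,4], [2,5], [2,6], [2,9], [3,5], [3,6], [3,8], [3,9], [4,7], [4,8], [5,7], [5,8], [6,7], [6,8], [6,9], [7,8], [7,9]
  2-simplices (18): [1,2,6], [1,2,9], [1,6,7], [1,6,8], [1,6,9], [1,7,8], [1,7,9], [2,3,5], [2,3,6], [2,3,9], [2,6,9], [3,5,8], [3,6,8], [3,6,9], [4,7,8], [5,7,8], [6,7,8], [6,7,9]
  3-simplices (4): [1,2,6,9], [1,6,7,8], [1,6,7,9], [2,3,6,9]

so the chain groups are C_0 ≅ Z^9, C_1 ≅ Z^23, C_2 ≅ Z^18, C_3 ≅ Z^4.

The boundary map ∂_1: C_1 → C_0 is given by ∂[p,q] = [q] − [p]. For instance
  ∂[2,4] = [4] − [2].
As a 9×23 matrix over Z this has rank 8, with invariant factors (1,1,1,1,1,1,1,1).

Boundary ∂_2: C_2 → C_1 maps a triangle to the signed sum of its edges. For instance
  ∂[1,7,8] = [7,8] − [1,8] + [1,7],
  ∂[3,6,8] = [6,8] − [3,8] + [3,6].
This gives a 23×18 integer matrix of rank 14; reducing to Smith normal form yields diagonal entries (1,1,1,1,1,1,1,1,1,1,1,1,1,1).

∂_3: C_3 → C_2 sends each 3-simplex σ to the alternating sum Σ_i (−1)^i (σ with its i-th vertex removed). For instance
  ∂[1,2,6,9] = [2,6,9] − [1,6,9] + [1,2,9] − [1,2,6],
  ∂[1,6,7,9] = [6,7,9] − [1,7,9] + [1,6,9] − [1,6,7].
The resulting 18×4 matrix has rank 4, and its Smith normal form has invariant factors (1,1,1,1).

Computing H_k = (kernel of ∂_k) / (image of ∂_{k+1}):

  H_0: rank C_0 − rank ∂_1 = 9 − 8 = 1, and the invariant factors of ∂_1 are all 1, so H_0 = Z.
  H_1: rank ker ∂_1 − rank ∂_2 = (23 − 8) − 14 = 1, and the invariant factors of ∂_2 are all 1, so H_1 = Z.
  H_2: rank ker ∂_2 − rank ∂_3 = (18 − 14) − 4 = 0, and the invariant factors of ∂_3 are all 1, so H_2 = 0.
  H_3: rank ker ∂_3 − rank ∂_4 = (4 − 4) − 0 = 0, and there is no ∂_4, so H_3 = 0.

As a check, the Euler characteristic is 9 − 23 + 18 − 4 = 0, which agrees with 1 − 1 + 0 − 0 = 0.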